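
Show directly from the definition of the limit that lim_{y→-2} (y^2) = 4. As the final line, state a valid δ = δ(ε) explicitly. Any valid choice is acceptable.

Fix ε > 0. We seek δ > 0 with 0 < |y + 2| < δ ⇒ |y^2 − 4| < ε.
Factor: y^2 − 4 = (y + 2)(y - 2), so |y^2 − 4| = |y + 2|·|y - 2|.
Impose δ ≤ 1 so that |y| < 3; then |y - 2| ≤ 5.
Hence |y^2 − 4| ≤ 5|y + 2|, which is < ε once |y + 2| < ε/5.
Take δ = min(1, ε/5). If 0 < |y + 2| < δ then both bounds hold and |y^2 − 4| ≤ 5|y + 2| < 5·(ε/5) = ε.

δ = min(1, ε/5)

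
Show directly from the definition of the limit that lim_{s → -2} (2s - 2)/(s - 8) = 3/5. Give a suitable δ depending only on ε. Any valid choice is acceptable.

Fix ε > 0. We want δ > 0 with 0 < |s + 2| < δ ⇒ |(2s - 2)/(s - 8) − (3/5)| < ε.
Combining over a common denominator, (2s - 2)/(s - 8) − (3/5) = [(2s - 2)·(-10) − (-6)·(s - 8)] / [(-10)·(s - 8)] = -14(s + 2) / ((-10)(s - 8)).
So |(2s - 2)/(s - 8) − (3/5)| = 14|s + 2| / (10·|s − 8|).
Require δ ≤ 5, so |s − 8| ≥ |-10| − |s + 2| > 10 − 5 = 5.
Hence |(2s - 2)/(s - 8) − (3/5)| < 14|s + 2|/(10·5) = (7/25)|s + 2|, which is < ε once |s + 2| < (25/7)ε.
Take δ = min(5, (25/7)ε). Then 0 < |s + 2| < δ forces both bounds, so |(2s - 2)/(s - 8) − (3/5)| < ε.

δ = min(5, (25/7)ε)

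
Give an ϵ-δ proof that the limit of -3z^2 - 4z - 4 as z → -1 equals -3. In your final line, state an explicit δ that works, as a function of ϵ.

δ = min(1, ϵ/7)

Let ϵ > 0. We want δ > 0 such that 0 < |z + 1| < δ implies |(-3z^2 - 4z - 4) + 3| < ϵ.
(-3z^2 - 4z - 4) + 3 = -3z^2 - 4z - 1 = (z + 1)(-3z - 1).
So |(-3z^2 - 4z - 4) + 3| = |z + 1|·|-3z - 1|.
Require δ ≤ 1. Then |z + 1| < 1 gives |z| < 2, and by the triangle inequality |-3z - 1| ≤ 3·2 + 1 = 7.
Hence |(-3z^2 - 4z - 4) + 3| ≤ 7|z + 1| < ϵ provided |z + 1| < ϵ/7.
Take δ = min(1, ϵ/7). Then 0 < |z + 1| < δ gives both |z + 1| < 1 and |z + 1| < ϵ/7, so |(-3z^2 - 4z - 4) + 3| < ϵ.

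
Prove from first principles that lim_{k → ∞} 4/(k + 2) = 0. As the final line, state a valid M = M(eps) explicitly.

Suppose eps > 0. For k ≥ 1, |4/(k + 2) − 0| = 4/(k + 2) ≤ 4/k.
We need 4/k < eps, i.e. k > 4/eps.
Take M = 4/eps. If k > M then |4/(k + 2)| ≤ 4/k < eps.

M = 4/eps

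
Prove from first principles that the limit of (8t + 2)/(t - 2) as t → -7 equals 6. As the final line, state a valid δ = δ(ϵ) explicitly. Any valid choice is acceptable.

δ = min(9/2, (9/4)ϵ)

Let ϵ > 0 be given. We want δ > 0 with 0 < |t + 7| < δ ⇒ |(8t + 2)/(t - 2) − 6| < ϵ.
Combining over a common denominator, (8t + 2)/(t - 2) − 6 = [(8t + 2)·(-9) − (-54)·(t - 2)] / [(-9)·(t - 2)] = -18(t + 7) / ((-9)(t - 2)).
So |(8t + 2)/(t - 2) − 6| = 18|t + 7| / (9·|t − 2|).
Require δ ≤ 9/2, so |t − 2| ≥ |-9| − |t + 7| > 9 − 9/2 = 9/2.
Hence |(8t + 2)/(t - 2) − 6| < 18|t + 7|/(9·(9/2)) = (4/9)|t + 7|, which is < ϵ once |t + 7| < (9/4)ϵ.
Take δ = min(9/2, (9/4)ϵ). Then 0 < |t + 7| < δ forces both bounds, so |(8t + 2)/(t - 2) − 6| < ϵ.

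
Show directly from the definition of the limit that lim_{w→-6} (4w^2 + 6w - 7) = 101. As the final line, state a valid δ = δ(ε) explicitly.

Let ε > 0. We want δ > 0 such that 0 < |w + 6| < δ implies |(4w^2 + 6w - 7) − 101| < ε.
(4w^2 + 6w - 7) − 101 = 4w^2 + 6w - 108 = (w + 6)(4w - 18).
So |(4w^2 + 6w - 7) − 101| = |w + 6|·|4w - 18|.
Assume first that |w + 6| < 1, so |w| < 7. Then |4w - 18| ≤ 4·7 + 18 = 46.
Hence |(4w^2 + 6w - 7) − 101| ≤ 46|w + 6| < ε provided |w + 6| < ε/46.
Choosing δ = min(1, ε/46) ensures both conditions, hence |(4w^2 + 6w - 7) − 101| < ε.

δ = min(1, ε/46)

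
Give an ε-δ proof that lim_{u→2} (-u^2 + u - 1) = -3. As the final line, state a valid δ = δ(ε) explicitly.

δ = min(1, ε/4)

Let ε > 0 be given. We want δ > 0 such that 0 < |u − 2| < δ implies |(-u^2 + u - 1) + 3| < ε.
(-u^2 + u - 1) + 3 = -u^2 + u + 2 = (u − 2)(-u - 1).
So |(-u^2 + u - 1) + 3| = |u − 2|·|-u - 1|.
Require δ ≤ 1. Then |u − 2| < 1 gives |u| < 3, and by the triangle inequality |-u - 1| ≤ 3 + 1 = 4.
Hence |(-u^2 + u - 1) + 3| ≤ 4|u − 2| < ε provided |u − 2| < ε/4.
Take δ = min(1, ε/4). Then 0 < |u − 2| < δ gives both |u − 2| < 1 and |u − 2| < ε/4, so |(-u^2 + u - 1) + 3| < ε.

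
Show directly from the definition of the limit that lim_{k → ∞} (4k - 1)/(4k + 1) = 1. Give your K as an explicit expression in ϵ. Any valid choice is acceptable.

Let ϵ > 0. For k ≥ 1, |(4k - 1)/(4k + 1) − 1| = |-8|/(4(4k + 1)) = 8/(4(4k + 1)).
Since 4k + 1 ≥ 4k for k ≥ 1, this is ≤ 8/(4·4k) = (1/2)/k.
So |(4k - 1)/(4k + 1) − 1| < ϵ whenever k > (1/2)/ϵ.
Take K = (1/2)/ϵ. If k > K then |(4k - 1)/(4k + 1) − 1| ≤ (1/2)/k < ϵ.

K = (1/2)/ϵ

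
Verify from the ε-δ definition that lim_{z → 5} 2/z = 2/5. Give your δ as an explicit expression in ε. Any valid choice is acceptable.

Fix ε > 0. We seek δ > 0 such that 0 < |z − 5| < δ implies |2/z − (2/5)| < ε.
|2/z − (2/5)| = 2·|5 − z|/(5·|z|) = 2|z − 5|/(5|z|).
Require δ ≤ 5/2 so that |z| > 5 − 5/2 = 5/2, hence 5|z| > 25/2.
Then |2/z − (2/5)| < 2|z − 5|/(25/2), which is < ε when |z − 5| < (25/4)ε.
Take δ = min(5/2, (25/4)ε). Then 0 < |z − 5| < δ gives both |z − 5| < 5/2 and |z − 5| < (25/4)ε, so |2/z − (2/5)| < ε.

δ = min(5/2, (25/4)ε)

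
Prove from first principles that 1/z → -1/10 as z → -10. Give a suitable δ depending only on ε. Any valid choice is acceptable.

δ = min(5, 50ε)

Suppose ε > 0. We seek δ > 0 such that 0 < |z + 10| < δ implies |1/z + 1/10| < ε.
|1/z + 1/10| = |-10 − z|/(10·|z|) = |z + 10|/(10|z|).
Restrict δ ≤ 5. Then |z + 10| < 5 gives |z| > 5, so 10|z| > 50.
Then |1/z + 1/10| < |z + 10|/50, which is < ε when |z + 10| < 50ε.
Take δ = min(5, 50ε). Then 0 < |z + 10| < δ gives both |z + 10| < 5 and |z + 10| < 50ε, so |1/z + 1/10| < ε.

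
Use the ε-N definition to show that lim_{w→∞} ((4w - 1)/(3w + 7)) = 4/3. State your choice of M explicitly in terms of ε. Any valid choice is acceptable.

Let ε > 0 be given. We seek M > 0 such that w > M implies |(4w - 1)/(3w + 7) − (4/3)| < ε.
(4w - 1)/(3w + 7) − (4/3) = (3(4w - 1) − 4(3w + 7)) / (3(3w + 7)) = -31/(3(3w + 7)).
For w > 0 we have 3w + 7 > 3w, so |(4w - 1)/(3w + 7) − (4/3)| = 31/(3(3w + 7)) < 31/(3·3w) = (31/9)/w.
Thus |(4w - 1)/(3w + 7) − (4/3)| < ε whenever w > (31/9)/ε.
Take M = (31/9)/ε. If w > M then |(4w - 1)/(3w + 7) − (4/3)| < (31/9)/w < ε.

M = (31/9)/ε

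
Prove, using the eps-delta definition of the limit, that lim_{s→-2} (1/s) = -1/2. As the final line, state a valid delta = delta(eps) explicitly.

Suppose eps > 0. We seek delta > 0 such that 0 < |s + 2| < delta implies |1/s + 1/2| < eps.
|1/s + 1/2| = |-2 − s|/(2·|s|) = |s + 2|/(2|s|).
Restrict delta ≤ 1. Then |s + 2| < 1 gives |s| > 1, so 2|s| > 2.
Then |1/s + 1/2| < |s + 2|/2, which is < eps when |s + 2| < 2eps.
Take delta = min(1, 2eps). Then 0 < |s + 2| < delta gives both |s + 2| < 1 and |s + 2| < 2eps, so |1/s + 1/2| < eps.

delta = min(1, 2eps)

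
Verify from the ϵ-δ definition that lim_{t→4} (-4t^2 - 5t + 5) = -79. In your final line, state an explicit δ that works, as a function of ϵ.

Let ϵ > 0 be given. We want δ > 0 such that 0 < |t − 4| < δ implies |(-4t^2 - 5t + 5) + 79| < ϵ.
(-4t^2 - 5t + 5) + 79 = -4t^2 - 5t + 84 = (t − 4)(-4t - 21).
So |(-4t^2 - 5t + 5) + 79| = |t − 4|·|-4t - 21|.
Assume first that |t − 4| < 2, so |t| < 6. Then |-4t - 21| ≤ 4·6 + 21 = 45.
Hence |(-4t^2 - 5t + 5) + 79| ≤ 45|t − 4| < ϵ provided |t − 4| < ϵ/45.
Take δ = min(2, ϵ/45). Then 0 < |t − 4| < δ gives both |t − 4| < 2 and |t − 4| < ϵ/45, so |(-4t^2 - 5t + 5) + 79| < ϵ.

δ = min(2, ϵ/45)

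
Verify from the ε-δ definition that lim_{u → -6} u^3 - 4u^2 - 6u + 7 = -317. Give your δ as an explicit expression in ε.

Fix ε > 0. We want δ > 0 such that 0 < |u + 6| < δ implies |(u^3 - 4u^2 - 6u + 7) + 317| < ε.
(u^3 - 4u^2 - 6u + 7) + 317 = u^3 - 4u^2 - 6u + 324 = (u + 6)(u^2 - 10u + 54).
So |(u^3 - 4u^2 - 6u + 7) + 317| = |u + 6|·|u^2 - 10u + 54|.
Assume first that |u + 6| < 2, so |u| < 8. Then |u^2 - 10u + 54| ≤ 8^2 + 10·8 + 54 = 198.
Hence |(u^3 - 4u^2 - 6u + 7) + 317| ≤ 198|u + 6| < ε provided |u + 6| < ε/198.
Take δ = min(2, ε/198). Then 0 < |u + 6| < δ gives both |u + 6| < 2 and |u + 6| < ε/198, so |(u^3 - 4u^2 - 6u + 7) + 317| < ε.

δ = min(2, ε/198)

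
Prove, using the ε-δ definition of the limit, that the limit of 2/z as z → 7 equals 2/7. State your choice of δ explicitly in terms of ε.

Let ε > 0 be given. We seek δ > 0 such that 0 < |z − 7| < δ implies |2/z − (2/7)| < ε.
|2/z − (2/7)| = 2·|7 − z|/(7·|z|) = 2|z − 7|/(7|z|).
Restrict δ ≤ 7/2. Then |z − 7| < 7/2 gives |z| > 7/2, so 7|z| > 49/2.
Then |2/z − (2/7)| < 2|z − 7|/(49/2), which is < ε when |z − 7| < (49/4)ε.
Take δ = min(7/2, (49/4)ε). Then 0 < |z − 7| < δ gives both |z − 7| < 7/2 and |z − 7| < (49/4)ε, so |2/z − (2/7)| < ε.

δ = min(7/2, (49/4)ε)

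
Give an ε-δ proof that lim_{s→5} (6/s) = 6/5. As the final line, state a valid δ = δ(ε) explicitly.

δ = min(5/2, (25/12)ε)

Let ε > 0 be given. We seek δ > 0 such that 0 < |s − 5| < δ implies |6/s − (6/5)| < ε.
|6/s − (6/5)| = 6·|5 − s|/(5·|s|) = 6|s − 5|/(5|s|).
Require δ ≤ 5/2 so that |s| > 5 − 5/2 = 5/2, hence 5|s| > 25/2.
Then |6/s − (6/5)| < 6|s − 5|/(25/2), which is < ε when |s − 5| < (25/12)ε.
Take δ = min(5/2, (25/12)ε). Then 0 < |s − 5| < δ gives both |s − 5| < 5/2 and |s − 5| < (25/12)ε, so |6/s − (6/5)| < ε.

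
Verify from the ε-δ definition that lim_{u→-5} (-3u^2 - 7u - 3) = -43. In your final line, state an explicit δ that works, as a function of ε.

Let ε > 0 be given. We want δ > 0 such that 0 < |u + 5| < δ implies |(-3u^2 - 7u - 3) + 43| < ε.
(-3u^2 - 7u - 3) + 43 = -3u^2 - 7u + 40 = (u + 5)(-3u + 8).
So |(-3u^2 - 7u - 3) + 43| = |u + 5|·|-3u + 8|.
Assume first that |u + 5| < 2, so |u| < 7. Then |-3u + 8| ≤ 3·7 + 8 = 29.
Hence |(-3u^2 - 7u - 3) + 43| ≤ 29|u + 5| < ε provided |u + 5| < ε/29.
Take δ = min(2, ε/29). Then 0 < |u + 5| < δ gives both |u + 5| < 2 and |u + 5| < ε/29, so |(-3u^2 - 7u - 3) + 43| < ε.

δ = min(2, ε/29)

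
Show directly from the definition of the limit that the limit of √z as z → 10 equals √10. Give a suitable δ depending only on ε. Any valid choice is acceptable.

Suppose ε > 0. We want δ > 0 such that 0 < |z − 10| < δ implies |√z − √10| < ε.
Multiplying by the conjugate, |√z − √10| = |z − 10|/(√z + √10).
Restrict δ ≤ 10 so that |z − 10| < 10 forces z > 0, and then √z + √10 > √10.
Hence |√z − √10| < |z − 10|/√10, which is < ε once |z − 10| < √10·ε.
Take δ = min(10, √10·ε). If 0 < |z − 10| < δ then z > 0 and |√z − √10| < |z − 10|/√10 < ε.

δ = min(10, √10·ε)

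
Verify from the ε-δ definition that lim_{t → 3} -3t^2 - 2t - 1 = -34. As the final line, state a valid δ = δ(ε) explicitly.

δ = min(1, ε/23)

Fix ε > 0. We want δ > 0 such that 0 < |t − 3| < δ implies |(-3t^2 - 2t - 1) + 34| < ε.
(-3t^2 - 2t - 1) + 34 = -3t^2 - 2t + 33 = (t − 3)(-3t - 11).
So |(-3t^2 - 2t - 1) + 34| = |t − 3|·|-3t - 11|.
Assume first that |t − 3| < 1, so |t| < 4. Then |-3t - 11| ≤ 3·4 + 11 = 23.
Hence |(-3t^2 - 2t - 1) + 34| ≤ 23|t − 3| < ε provided |t − 3| < ε/23.
Take δ = min(1, ε/23). Then 0 < |t − 3| < δ gives both |t − 3| < 1 and |t − 3| < ε/23, so |(-3t^2 - 2t - 1) + 34| < ε.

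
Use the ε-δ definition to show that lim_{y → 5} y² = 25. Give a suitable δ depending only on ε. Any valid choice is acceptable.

Suppose ε > 0. We seek δ > 0 with 0 < |y − 5| < δ ⇒ |y² − 25| < ε.
Factor: y² − 25 = (y − 5)(y + 5), so |y² − 25| = |y − 5|·|y + 5|.
Restrict δ ≤ 2. Then |y − 5| < 2 gives |y| < 7, so by the triangle inequality |y + 5| ≤ 7 + 5 = 12.
Hence |y² − 25| ≤ 12|y − 5|, which is < ε once |y − 5| < ε/12.
Take δ = min(2, ε/12). If 0 < |y − 5| < δ then both bounds hold and |y² − 25| ≤ 12|y − 5| < 12·(ε/12) = ε.

δ = min(2, ε/12)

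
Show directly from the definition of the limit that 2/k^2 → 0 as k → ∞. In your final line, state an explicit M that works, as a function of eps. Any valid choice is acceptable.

M = (2/eps)^{1/2}

Fix eps > 0. For k ≥ 1, |2/k^2 − 0| = 2/k^2.
2/k^2 < eps ⇔ k^2 > 2/eps ⇔ k > (2/eps)^{1/2}.
Take M = (2/eps)^{1/2}. Then k > M implies 2/k^2 < eps.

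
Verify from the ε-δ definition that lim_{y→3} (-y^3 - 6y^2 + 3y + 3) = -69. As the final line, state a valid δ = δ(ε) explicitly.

Suppose ε > 0. We want δ > 0 such that 0 < |y − 3| < δ implies |(-y^3 - 6y^2 + 3y + 3) + 69| < ε.
(-y^3 - 6y^2 + 3y + 3) + 69 = -y^3 - 6y^2 + 3y + 72 = (y − 3)(-y^2 - 9y - 24).
So |(-y^3 - 6y^2 + 3y + 3) + 69| = |y − 3|·|-y^2 - 9y - 24|.
Require δ ≤ 1. Then |y − 3| < 1 gives |y| < 4, and by the triangle inequality |-y^2 - 9y - 24| ≤ 4^2 + 9·4 + 24 = 76.
Hence |(-y^3 - 6y^2 + 3y + 3) + 69| ≤ 76|y − 3| < ε provided |y − 3| < ε/76.
Take δ = min(1, ε/76). Then 0 < |y − 3| < δ gives both |y − 3| < 1 and |y − 3| < ε/76, so |(-y^3 - 6y^2 + 3y + 3) + 69| < ε.

δ = min(1, ε/76)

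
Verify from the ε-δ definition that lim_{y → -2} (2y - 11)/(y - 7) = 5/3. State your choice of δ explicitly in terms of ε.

δ = min(9/2, (27/2)ε)

Let ε > 0. We want δ > 0 with 0 < |y + 2| < δ ⇒ |(2y - 11)/(y - 7) − (5/3)| < ε.
Combining over a common denominator, (2y - 11)/(y - 7) − (5/3) = [(2y - 11)·(-9) − (-15)·(y - 7)] / [(-9)·(y - 7)] = -3(y + 2) / ((-9)(y - 7)).
So |(2y - 11)/(y - 7) − (5/3)| = 3|y + 2| / (9·|y − 7|).
Restrict δ ≤ 9/2. Then |y + 2| < 9/2 gives |y − 7| = |(y + 2) + (-9)| ≥ 9 − 9/2 = 9/2.
Hence |(2y - 11)/(y - 7) − (5/3)| < 3|y + 2|/(9·(9/2)) = (2/27)|y + 2|, which is < ε once |y + 2| < (27/2)ε.
Take δ = min(9/2, (27/2)ε). Then 0 < |y + 2| < δ forces both bounds, so |(2y - 11)/(y - 7) − (5/3)| < ε.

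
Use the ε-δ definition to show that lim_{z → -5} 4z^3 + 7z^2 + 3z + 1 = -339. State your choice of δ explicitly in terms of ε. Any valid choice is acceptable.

δ = min(1, ε/290)

Fix ε > 0. We want δ > 0 such that 0 < |z + 5| < δ implies |(4z^3 + 7z^2 + 3z + 1) + 339| < ε.
(4z^3 + 7z^2 + 3z + 1) + 339 = 4z^3 + 7z^2 + 3z + 340 = (z + 5)(4z^2 - 13z + 68).
So |(4z^3 + 7z^2 + 3z + 1) + 339| = |z + 5|·|4z^2 - 13z + 68|.
Assume first that |z + 5| < 1, so |z| < 6. Then |4z^2 - 13z + 68| ≤ 4·6^2 + 13·6 + 68 = 290.
Hence |(4z^3 + 7z^2 + 3z + 1) + 339| ≤ 290|z + 5| < ε provided |z + 5| < ε/290.
Take δ = min(1, ε/290). Then 0 < |z + 5| < δ gives both |z + 5| < 1 and |z + 5| < ε/290, so |(4z^3 + 7z^2 + 3z + 1) + 339| < ε.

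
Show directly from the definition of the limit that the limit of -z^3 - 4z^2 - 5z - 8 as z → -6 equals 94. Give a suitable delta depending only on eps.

delta = min(2, eps/97)

Let eps > 0 be given. We want delta > 0 such that 0 < |z + 6| < delta implies |(-z^3 - 4z^2 - 5z - 8) − 94| < eps.
(-z^3 - 4z^2 - 5z - 8) − 94 = -z^3 - 4z^2 - 5z - 102 = (z + 6)(-z^2 + 2z - 17).
So |(-z^3 - 4z^2 - 5z - 8) − 94| = |z + 6|·|-z^2 + 2z - 17|.
Require delta ≤ 2. Then |z + 6| < 2 gives |z| < 8, and by the triangle inequality |-z^2 + 2z - 17| ≤ 8^2 + 2·8 + 17 = 97.
Hence |(-z^3 - 4z^2 - 5z - 8) − 94| ≤ 97|z + 6| < eps provided |z + 6| < eps/97.
Take delta = min(2, eps/97). Then 0 < |z + 6| < delta gives both |z + 6| < 2 and |z + 6| < eps/97, so |(-z^3 - 4z^2 - 5z - 8) − 94| < eps.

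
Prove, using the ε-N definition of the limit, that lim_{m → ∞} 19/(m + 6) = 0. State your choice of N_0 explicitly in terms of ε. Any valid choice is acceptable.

Let ε > 0 be given. For m ≥ 1, |19/(m + 6) − 0| = 19/(m + 6) ≤ 19/m.
We need 19/m < ε, i.e. m > 19/ε.
Take N_0 = 19/ε. If m > N_0 then |19/(m + 6)| ≤ 19/m < ε.

N_0 = 19/ε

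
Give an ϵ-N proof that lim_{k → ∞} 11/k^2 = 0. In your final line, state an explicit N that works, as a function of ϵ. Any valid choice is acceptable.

Let ϵ > 0. For k ≥ 1, |11/k^2 − 0| = 11/k^2.
11/k^2 < ϵ ⇔ k^2 > 11/ϵ ⇔ k > (11/ϵ)^{1/2}.
Take N = (11/ϵ)^{1/2}. Then k > N implies 11/k^2 < ϵ.

N = (11/ϵ)^{1/2}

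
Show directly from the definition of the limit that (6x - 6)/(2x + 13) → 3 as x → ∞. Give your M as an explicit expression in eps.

M = (45/2)/eps

Let eps > 0 be given. We seek M > 0 such that x > M implies |(6x - 6)/(2x + 13) − 3| < eps.
(6x - 6)/(2x + 13) − 3 = (2(6x - 6) − 6(2x + 13)) / (2(2x + 13)) = -90/(2(2x + 13)).
For x > 0 we have 2x + 13 > 2x, so |(6x - 6)/(2x + 13) − 3| = 90/(2(2x + 13)) < 90/(2·2x) = (45/2)/x.
Thus |(6x - 6)/(2x + 13) − 3| < eps whenever x > (45/2)/eps.
Take M = (45/2)/eps. If x > M then |(6x - 6)/(2x + 13) − 3| < (45/2)/x < eps.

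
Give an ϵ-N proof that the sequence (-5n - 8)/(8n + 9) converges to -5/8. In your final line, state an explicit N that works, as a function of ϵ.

N = (19/64)/ϵ

Fix ϵ > 0. For n ≥ 1, |(-5n - 8)/(8n + 9) + 5/8| = |-19|/(8(8n + 9)) = 19/(8(8n + 9)).
Since 8n + 9 ≥ 8n for n ≥ 1, this is ≤ 19/(8·8n) = (19/64)/n.
So |(-5n - 8)/(8n + 9) + 5/8| < ϵ whenever n > (19/64)/ϵ.
Take N = (19/64)/ϵ. If n > N then |(-5n - 8)/(8n + 9) + 5/8| ≤ (19/64)/n < ϵ.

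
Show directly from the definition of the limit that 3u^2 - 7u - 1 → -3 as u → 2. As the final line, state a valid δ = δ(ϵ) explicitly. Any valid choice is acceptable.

δ = min(1, ϵ/10)

Let ϵ > 0 be given. We want δ > 0 such that 0 < |u − 2| < δ implies |(3u^2 - 7u - 1) + 3| < ϵ.
(3u^2 - 7u - 1) + 3 = 3u^2 - 7u + 2 = (u − 2)(3u - 1).
So |(3u^2 - 7u - 1) + 3| = |u − 2|·|3u - 1|.
Assume first that |u − 2| < 1, so |u| < 3. Then |3u - 1| ≤ 3·3 + 1 = 10.
Hence |(3u^2 - 7u - 1) + 3| ≤ 10|u − 2| < ϵ provided |u − 2| < ϵ/10.
Take δ = min(1, ϵ/10). Then 0 < |u − 2| < δ gives both |u − 2| < 1 and |u − 2| < ϵ/10, so |(3u^2 - 7u - 1) + 3| < ϵ.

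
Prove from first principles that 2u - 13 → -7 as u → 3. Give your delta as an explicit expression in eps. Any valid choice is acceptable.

Let eps > 0. We need delta > 0 so that 0 < |u − 3| < delta implies |(2u - 13) + 7| < eps.
Since (2u - 13) + 7 = 2(u − 3), we have |(2u - 13) + 7| = 2|u − 3|.
Thus it suffices that |u − 3| < eps/2.
Take delta = eps/2. If 0 < |u − 3| < delta then |(2u - 13) + 7| = 2|u − 3| < 2·(eps/2) = eps.

delta = eps/2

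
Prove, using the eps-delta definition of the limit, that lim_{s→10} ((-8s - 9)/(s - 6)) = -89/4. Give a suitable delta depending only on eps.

Fix eps > 0. We want delta > 0 with 0 < |s − 10| < delta ⇒ |(-8s - 9)/(s - 6) + 89/4| < eps.
Combining over a common denominator, (-8s - 9)/(s - 6) + 89/4 = [(-8s - 9)·4 − (-89)·(s - 6)] / [4·(s - 6)] = 57(s − 10) / (4(s - 6)).
So |(-8s - 9)/(s - 6) + 89/4| = 57|s − 10| / (4·|s − 6|).
Restrict delta ≤ 2. Then |s − 10| < 2 gives |s − 6| = |(s − 10) + 4| ≥ 4 − 2 = 2.
Hence |(-8s - 9)/(s - 6) + 89/4| < 57|s − 10|/(4·2) = (57/8)|s − 10|, which is < eps once |s − 10| < (8/57)eps.
Take delta = min(2, (8/57)eps). Then 0 < |s − 10| < delta forces both bounds, so |(-8s - 9)/(s - 6) + 89/4| < eps.

delta = min(2, (8/57)eps)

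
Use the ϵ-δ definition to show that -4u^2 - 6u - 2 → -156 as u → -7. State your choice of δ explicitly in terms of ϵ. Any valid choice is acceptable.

δ = min(1, ϵ/54)

Let ϵ > 0. We want δ > 0 such that 0 < |u + 7| < δ implies |(-4u^2 - 6u - 2) + 156| < ϵ.
(-4u^2 - 6u - 2) + 156 = -4u^2 - 6u + 154 = (u + 7)(-4u + 22).
So |(-4u^2 - 6u - 2) + 156| = |u + 7|·|-4u + 22|.
Require δ ≤ 1. Then |u + 7| < 1 gives |u| < 8, and by the triangle inequality |-4u + 22| ≤ 4·8 + 22 = 54.
Hence |(-4u^2 - 6u - 2) + 156| ≤ 54|u + 7| < ϵ provided |u + 7| < ϵ/54.
Take δ = min(1, ϵ/54). Then 0 < |u + 7| < δ gives both |u + 7| < 1 and |u + 7| < ϵ/54, so |(-4u^2 - 6u - 2) + 156| < ϵ.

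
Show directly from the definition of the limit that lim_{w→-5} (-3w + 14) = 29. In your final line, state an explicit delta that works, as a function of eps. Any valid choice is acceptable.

Suppose eps > 0. We need delta > 0 so that 0 < |w + 5| < delta implies |(-3w + 14) − 29| < eps.
Since (-3w + 14) − 29 = -3(w + 5), we have |(-3w + 14) − 29| = 3|w + 5|.
Thus it suffices that |w + 5| < eps/3.
Take delta = eps/3. If 0 < |w + 5| < delta then |(-3w + 14) − 29| = 3|w + 5| < 3·(eps/3) = eps.

delta = eps/3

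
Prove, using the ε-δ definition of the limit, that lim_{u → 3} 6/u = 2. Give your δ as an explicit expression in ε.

δ = min(3/2, (3/4)ε)

Let ε > 0. We seek δ > 0 such that 0 < |u − 3| < δ implies |6/u − 2| < ε.
|6/u − 2| = 6·|3 − u|/(3·|u|) = 6|u − 3|/(3|u|).
Require δ ≤ 3/2 so that |u| > 3 − 3/2 = 3/2, hence 3|u| > 9/2.
Then |6/u − 2| < 6|u − 3|/(9/2), which is < ε when |u − 3| < (3/4)ε.
Take δ = min(3/2, (3/4)ε). Then 0 < |u − 3| < δ gives both |u − 3| < 3/2 and |u − 3| < (3/4)ε, so |6/u − 2| < ε.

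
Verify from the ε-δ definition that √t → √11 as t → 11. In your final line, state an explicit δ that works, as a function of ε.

Let ε > 0. We want δ > 0 such that 0 < |t − 11| < δ implies |√t − √11| < ε.
Rationalise: √t − √11 = (t − 11)/(√t + √11), so |√t − √11| = |t − 11|/(√t + √11).
Restrict δ ≤ 11 so that |t − 11| < 11 forces t > 0, and then √t + √11 > √11.
Hence |√t − √11| < |t − 11|/√11, which is < ε once |t − 11| < √11·ε.
Take δ = min(11, √11·ε). If 0 < |t − 11| < δ then t > 0 and |√t − √11| < |t − 11|/√11 < ε.

δ = min(11, √11·ε)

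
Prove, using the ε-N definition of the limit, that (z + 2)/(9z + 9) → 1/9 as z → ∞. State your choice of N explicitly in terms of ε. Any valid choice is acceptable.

Suppose ε > 0. We seek N > 0 such that z > N implies |(z + 2)/(9z + 9) − (1/9)| < ε.
(z + 2)/(9z + 9) − (1/9) = (9(z + 2) − (9z + 9)) / (9(9z + 9)) = 9/(9(9z + 9)).
For z > 0 we have 9z + 9 > 9z, so |(z + 2)/(9z + 9) − (1/9)| = 9/(9(9z + 9)) < 9/(9·9z) = (1/9)/z.
Thus |(z + 2)/(9z + 9) − (1/9)| < ε whenever z > (1/9)/ε.
Take N = (1/9)/ε. If z > N then |(z + 2)/(9z + 9) − (1/9)| < (1/9)/z < ε.

N = (1/9)/ε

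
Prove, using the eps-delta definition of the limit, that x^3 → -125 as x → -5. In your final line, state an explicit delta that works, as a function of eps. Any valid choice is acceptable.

delta = min(1, eps/91)

Fix eps > 0. We seek delta > 0 with 0 < |x + 5| < delta ⇒ |x^3 + 125| < eps.
Factor: x^3 + 125 = (x + 5)(x^2 - 5x + 25), so |x^3 + 125| = |x + 5|·|x^2 - 5x + 25|.
Restrict delta ≤ 1. Then |x + 5| < 1 gives |x| < 6, so by the triangle inequality |x^2 - 5x + 25| ≤ 6^2 + 5·6 + 25 = 91.
Hence |x^3 + 125| ≤ 91|x + 5|, which is < eps once |x + 5| < eps/91.
Take delta = min(1, eps/91). If 0 < |x + 5| < delta then both bounds hold and |x^3 + 125| ≤ 91|x + 5| < 91·(eps/91) = eps.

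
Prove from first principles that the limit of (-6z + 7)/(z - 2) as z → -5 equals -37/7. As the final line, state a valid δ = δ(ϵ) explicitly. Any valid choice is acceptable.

Fix ϵ > 0. We want δ > 0 with 0 < |z + 5| < δ ⇒ |(-6z + 7)/(z - 2) + 37/7| < ϵ.
Combining over a common denominator, (-6z + 7)/(z - 2) + 37/7 = [(-6z + 7)·(-7) − 37·(z - 2)] / [(-7)·(z - 2)] = 5(z + 5) / ((-7)(z - 2)).
So |(-6z + 7)/(z - 2) + 37/7| = 5|z + 5| / (7·|z − 2|).
Require δ ≤ 7/2, so |z − 2| ≥ |-7| − |z + 5| > 7 − 7/2 = 7/2.
Hence |(-6z + 7)/(z - 2) + 37/7| < 5|z + 5|/(7·(7/2)) = (10/49)|z + 5|, which is < ϵ once |z + 5| < (49/10)ϵ.
Take δ = min(7/2, (49/10)ϵ). Then 0 < |z + 5| < δ forces both bounds, so |(-6z + 7)/(z - 2) + 37/7| < ϵ.

δ = min(7/2, (49/10)ϵ)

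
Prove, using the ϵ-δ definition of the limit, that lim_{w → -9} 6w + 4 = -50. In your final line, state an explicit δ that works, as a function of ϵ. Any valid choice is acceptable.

δ = ϵ/6

Let ϵ > 0 be given. We need δ > 0 so that 0 < |w + 9| < δ implies |(6w + 4) + 50| < ϵ.
|(6w + 4) + 50| = |6w + 54| = 6|w + 9|.
Thus it suffices that |w + 9| < ϵ/6.
Take δ = ϵ/6. If 0 < |w + 9| < δ then |(6w + 4) + 50| = 6|w + 9| < 6·(ϵ/6) = ϵ.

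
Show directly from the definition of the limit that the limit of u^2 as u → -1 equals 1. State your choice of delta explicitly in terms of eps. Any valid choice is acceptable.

delta = min(1, eps/3)

Let eps > 0 be given. We seek delta > 0 with 0 < |u + 1| < delta ⇒ |u^2 − 1| < eps.
Factor: u^2 − 1 = (u + 1)(u - 1), so |u^2 − 1| = |u + 1|·|u - 1|.
Impose delta ≤ 1 so that |u| < 2; then |u - 1| ≤ 3.
Hence |u^2 − 1| ≤ 3|u + 1|, which is < eps once |u + 1| < eps/3.
Take delta = min(1, eps/3). If 0 < |u + 1| < delta then both bounds hold and |u^2 − 1| ≤ 3|u + 1| < 3·(eps/3) = eps.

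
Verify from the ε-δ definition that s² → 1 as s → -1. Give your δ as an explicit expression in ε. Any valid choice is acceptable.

δ = min(1, ε/3)

Fix ε > 0. We seek δ > 0 with 0 < |s + 1| < δ ⇒ |s² − 1| < ε.
Factor: s² − 1 = (s + 1)(s - 1), so |s² − 1| = |s + 1|·|s - 1|.
Restrict δ ≤ 1. Then |s + 1| < 1 gives |s| < 2, so by the triangle inequality |s - 1| ≤ 2 + 1 = 3.
Hence |s² − 1| ≤ 3|s + 1|, which is < ε once |s + 1| < ε/3.
Take δ = min(1, ε/3). If 0 < |s + 1| < δ then both bounds hold and |s² − 1| ≤ 3|s + 1| < 3·(ε/3) = ε.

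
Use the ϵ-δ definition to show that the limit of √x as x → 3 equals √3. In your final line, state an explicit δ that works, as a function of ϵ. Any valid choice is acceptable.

δ = min(3, √3·ϵ)

Let ϵ > 0. We want δ > 0 such that 0 < |x − 3| < δ implies |√x − √3| < ϵ.
Rationalise: √x − √3 = (x − 3)/(√x + √3), so |√x − √3| = |x − 3|/(√x + √3).
Restrict δ ≤ 3 so that |x − 3| < 3 forces x > 0, and then √x + √3 > √3.
Hence |√x − √3| < |x − 3|/√3, which is < ϵ once |x − 3| < √3·ϵ.
Take δ = min(3, √3·ϵ). If 0 < |x − 3| < δ then x > 0 and |√x − √3| < |x − 3|/√3 < ϵ.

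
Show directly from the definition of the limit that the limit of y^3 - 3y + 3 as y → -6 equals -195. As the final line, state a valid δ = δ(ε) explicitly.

δ = min(1, ε/124)

Suppose ε > 0. We want δ > 0 such that 0 < |y + 6| < δ implies |(y^3 - 3y + 3) + 195| < ε.
(y^3 - 3y + 3) + 195 = y^3 - 3y + 198 = (y + 6)(y^2 - 6y + 33).
So |(y^3 - 3y + 3) + 195| = |y + 6|·|y^2 - 6y + 33|.
Require δ ≤ 1. Then |y + 6| < 1 gives |y| < 7, and by the triangle inequality |y^2 - 6y + 33| ≤ 7^2 + 6·7 + 33 = 124.
Hence |(y^3 - 3y + 3) + 195| ≤ 124|y + 6| < ε provided |y + 6| < ε/124.
Choosing δ = min(1, ε/124) ensures both conditions, hence |(y^3 - 3y + 3) + 195| < ε.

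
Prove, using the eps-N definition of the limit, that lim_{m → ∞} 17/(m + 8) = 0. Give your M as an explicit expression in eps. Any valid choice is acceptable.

M = 17/eps

Fix eps > 0. For m ≥ 1, |17/(m + 8) − 0| = 17/(m + 8) ≤ 17/m.
We need 17/m < eps, i.e. m > 17/eps.
Take M = 17/eps. If m > M then |17/(m + 8)| ≤ 17/m < eps.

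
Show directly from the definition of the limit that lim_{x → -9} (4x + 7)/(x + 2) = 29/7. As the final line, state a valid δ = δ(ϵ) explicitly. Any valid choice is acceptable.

Suppose ϵ > 0. We want δ > 0 with 0 < |x + 9| < δ ⇒ |(4x + 7)/(x + 2) − (29/7)| < ϵ.
Combining over a common denominator, (4x + 7)/(x + 2) − (29/7) = [(4x + 7)·(-7) − (-29)·(x + 2)] / [(-7)·(x + 2)] = 1(x + 9) / ((-7)(x + 2)).
So |(4x + 7)/(x + 2) − (29/7)| = |x + 9| / (7·|x + 2|).
Restrict δ ≤ 7/2. Then |x + 9| < 7/2 gives |x + 2| = |(x + 9) + (-7)| ≥ 7 − 7/2 = 7/2.
Hence |(4x + 7)/(x + 2) − (29/7)| < |x + 9|/(7·(7/2)) = (2/49)|x + 9|, which is < ϵ once |x + 9| < (49/2)ϵ.
Take δ = min(7/2, (49/2)ϵ). Then 0 < |x + 9| < δ forces both bounds, so |(4x + 7)/(x + 2) − (29/7)| < ϵ.

δ = min(7/2, (49/2)ϵ)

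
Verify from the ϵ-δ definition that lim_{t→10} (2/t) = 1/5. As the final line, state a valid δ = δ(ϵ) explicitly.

Suppose ϵ > 0. We seek δ > 0 such that 0 < |t − 10| < δ implies |2/t − (1/5)| < ϵ.
|2/t − (1/5)| = 2·|10 − t|/(10·|t|) = 2|t − 10|/(10|t|).
Require δ ≤ 5 so that |t| > 10 − 5 = 5, hence 10|t| > 50.
Then |2/t − (1/5)| < 2|t − 10|/50, which is < ϵ when |t − 10| < 25ϵ.
Take δ = min(5, 25ϵ). Then 0 < |t − 10| < δ gives both |t − 10| < 5 and |t − 10| < 25ϵ, so |2/t − (1/5)| < ϵ.

δ = min(5, 25ϵ)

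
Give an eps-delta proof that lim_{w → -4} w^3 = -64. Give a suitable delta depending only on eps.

delta = min(2, eps/76)

Suppose eps > 0. We seek delta > 0 with 0 < |w + 4| < delta ⇒ |w^3 + 64| < eps.
Factor: w^3 + 64 = (w + 4)(w^2 - 4w + 16), so |w^3 + 64| = |w + 4|·|w^2 - 4w + 16|.
Restrict delta ≤ 2. Then |w + 4| < 2 gives |w| < 6, so by the triangle inequality |w^2 - 4w + 16| ≤ 6^2 + 4·6 + 16 = 76.
Hence |w^3 + 64| ≤ 76|w + 4|, which is < eps once |w + 4| < eps/76.
Take delta = min(2, eps/76). If 0 < |w + 4| < delta then both bounds hold and |w^3 + 64| ≤ 76|w + 4| < 76·(eps/76) = eps.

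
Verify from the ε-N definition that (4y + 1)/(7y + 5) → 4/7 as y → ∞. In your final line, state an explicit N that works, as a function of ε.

N = (13/49)/ε

Suppose ε > 0. We seek N > 0 such that y > N implies |(4y + 1)/(7y + 5) − (4/7)| < ε.
(4y + 1)/(7y + 5) − (4/7) = (7(4y + 1) − 4(7y + 5)) / (7(7y + 5)) = -13/(7(7y + 5)).
For y > 0 we have 7y + 5 > 7y, so |(4y + 1)/(7y + 5) − (4/7)| = 13/(7(7y + 5)) < 13/(7·7y) = (13/49)/y.
Thus |(4y + 1)/(7y + 5) − (4/7)| < ε whenever y > (13/49)/ε.
Take N = (13/49)/ε. If y > N then |(4y + 1)/(7y + 5) − (4/7)| < (13/49)/y < ε.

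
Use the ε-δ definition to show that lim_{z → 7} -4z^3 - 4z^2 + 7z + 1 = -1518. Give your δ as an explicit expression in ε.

δ = min(1, ε/729)

Let ε > 0. We want δ > 0 such that 0 < |z − 7| < δ implies |(-4z^3 - 4z^2 + 7z + 1) + 1518| < ε.
(-4z^3 - 4z^2 + 7z + 1) + 1518 = -4z^3 - 4z^2 + 7z + 1519 = (z − 7)(-4z^2 - 32z - 217).
So |(-4z^3 - 4z^2 + 7z + 1) + 1518| = |z − 7|·|-4z^2 - 32z - 217|.
Assume first that |z − 7| < 1, so |z| < 8. Then |-4z^2 - 32z - 217| ≤ 4·8^2 + 32·8 + 217 = 729.
Hence |(-4z^3 - 4z^2 + 7z + 1) + 1518| ≤ 729|z − 7| < ε provided |z − 7| < ε/729.
Take δ = min(1, ε/729). Then 0 < |z − 7| < δ gives both |z − 7| < 1 and |z − 7| < ε/729, so |(-4z^3 - 4z^2 + 7z + 1) + 1518| < ε.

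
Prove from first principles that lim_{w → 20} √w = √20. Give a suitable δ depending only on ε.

δ = min(20, √20·ε)

Suppose ε > 0. We want δ > 0 such that 0 < |w − 20| < δ implies |√w − √20| < ε.
Multiplying by the conjugate, |√w − √20| = |w − 20|/(√w + √20).
Restrict δ ≤ 20 so that |w − 20| < 20 forces w > 0, and then √w + √20 > √20.
Hence |√w − √20| < |w − 20|/√20, which is < ε once |w − 20| < √20·ε.
Take δ = min(20, √20·ε). If 0 < |w − 20| < δ then w > 0 and |√w − √20| < |w − 20|/√20 < ε.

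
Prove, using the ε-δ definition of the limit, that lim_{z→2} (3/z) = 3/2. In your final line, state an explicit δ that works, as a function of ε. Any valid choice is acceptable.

δ = min(1, (2/3)ε)

Let ε > 0 be given. We seek δ > 0 such that 0 < |z − 2| < δ implies |3/z − (3/2)| < ε.
|3/z − (3/2)| = 3·|2 − z|/(2·|z|) = 3|z − 2|/(2|z|).
Restrict δ ≤ 1. Then |z − 2| < 1 gives |z| > 1, so 2|z| > 2.
Then |3/z − (3/2)| < 3|z − 2|/2, which is < ε when |z − 2| < (2/3)ε.
Take δ = min(1, (2/3)ε). Then 0 < |z − 2| < δ gives both |z − 2| < 1 and |z − 2| < (2/3)ε, so |3/z − (3/2)| < ε.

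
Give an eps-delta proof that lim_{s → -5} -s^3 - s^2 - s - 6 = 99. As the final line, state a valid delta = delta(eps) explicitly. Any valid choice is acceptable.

delta = min(2, eps/98)

Suppose eps > 0. We want delta > 0 such that 0 < |s + 5| < delta implies |(-s^3 - s^2 - s - 6) − 99| < eps.
(-s^3 - s^2 - s - 6) − 99 = -s^3 - s^2 - s - 105 = (s + 5)(-s^2 + 4s - 21).
So |(-s^3 - s^2 - s - 6) − 99| = |s + 5|·|-s^2 + 4s - 21|.
Assume first that |s + 5| < 2, so |s| < 7. Then |-s^2 + 4s - 21| ≤ 7^2 + 4·7 + 21 = 98.
Hence |(-s^3 - s^2 - s - 6) − 99| ≤ 98|s + 5| < eps provided |s + 5| < eps/98.
Take delta = min(2, eps/98). Then 0 < |s + 5| < delta gives both |s + 5| < 2 and |s + 5| < eps/98, so |(-s^3 - s^2 - s - 6) − 99| < eps.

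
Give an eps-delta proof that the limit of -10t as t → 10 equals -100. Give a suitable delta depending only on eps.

Suppose eps > 0. We need delta > 0 so that 0 < |t − 10| < delta implies |(-10t) + 100| < eps.
Since (-10t) + 100 = -10(t − 10), we have |(-10t) + 100| = 10|t − 10|.
Thus it suffices that |t − 10| < eps/10.
Choosing delta = eps/10 gives |(-10t) + 100| = 10|t − 10| < eps whenever |t − 10| < delta.

delta = eps/10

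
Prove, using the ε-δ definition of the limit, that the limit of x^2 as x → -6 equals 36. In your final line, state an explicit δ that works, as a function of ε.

Fix ε > 0. We seek δ > 0 with 0 < |x + 6| < δ ⇒ |x^2 − 36| < ε.
Factor: x^2 − 36 = (x + 6)(x - 6), so |x^2 − 36| = |x + 6|·|x - 6|.
Restrict δ ≤ 2. Then |x + 6| < 2 gives |x| < 8, so by the triangle inequality |x - 6| ≤ 8 + 6 = 14.
Hence |x^2 − 36| ≤ 14|x + 6|, which is < ε once |x + 6| < ε/14.
Take δ = min(2, ε/14). If 0 < |x + 6| < δ then both bounds hold and |x^2 − 36| ≤ 14|x + 6| < 14·(ε/14) = ε.

δ = min(2, ε/14)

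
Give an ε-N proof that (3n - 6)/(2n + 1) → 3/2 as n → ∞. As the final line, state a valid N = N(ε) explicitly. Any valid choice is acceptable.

N = (15/4)/ε

Let ε > 0 be given. For n ≥ 1, |(3n - 6)/(2n + 1) − (3/2)| = |-15|/(2(2n + 1)) = 15/(2(2n + 1)).
Since 2n + 1 ≥ 2n for n ≥ 1, this is ≤ 15/(2·2n) = (15/4)/n.
So |(3n - 6)/(2n + 1) − (3/2)| < ε whenever n > (15/4)/ε.
Take N = (15/4)/ε. If n > N then |(3n - 6)/(2n + 1) − (3/2)| ≤ (15/4)/n < ε.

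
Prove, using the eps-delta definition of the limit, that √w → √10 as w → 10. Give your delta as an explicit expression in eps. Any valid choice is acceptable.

Fix eps > 0. We want delta > 0 such that 0 < |w − 10| < delta implies |√w − √10| < eps.
Multiplying by the conjugate, |√w − √10| = |w − 10|/(√w + √10).
Restrict delta ≤ 10 so that |w − 10| < 10 forces w > 0, and then √w + √10 > √10.
Hence |√w − √10| < |w − 10|/√10, which is < eps once |w − 10| < √10·eps.
Take delta = min(10, √10·eps). If 0 < |w − 10| < delta then w > 0 and |√w − √10| < |w − 10|/√10 < eps.

delta = min(10, √10·eps)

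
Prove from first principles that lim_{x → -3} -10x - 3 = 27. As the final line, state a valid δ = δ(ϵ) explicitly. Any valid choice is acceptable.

δ = ϵ/10

Let ϵ > 0 be given. We need δ > 0 so that 0 < |x + 3| < δ implies |(-10x - 3) − 27| < ϵ.
|(-10x - 3) − 27| = |-10x - 30| = 10|x + 3|.
Thus it suffices that |x + 3| < ϵ/10.
Choosing δ = ϵ/10 gives |(-10x - 3) − 27| = 10|x + 3| < ϵ whenever |x + 3| < δ.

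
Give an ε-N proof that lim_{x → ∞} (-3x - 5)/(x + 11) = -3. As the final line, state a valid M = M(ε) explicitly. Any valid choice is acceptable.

M = 28/ε

Fix ε > 0. We seek M > 0 such that x > M implies |(-3x - 5)/(x + 11) + 3| < ε.
(-3x - 5)/(x + 11) + 3 = ((-3x - 5) − (-3)(x + 11)) / ((x + 11)) = 28/((x + 11)).
For x > 0 we have x + 11 > x, so |(-3x - 5)/(x + 11) + 3| = 28/((x + 11)) < 28/(x) = 28/x.
Thus |(-3x - 5)/(x + 11) + 3| < ε whenever x > 28/ε.
Take M = 28/ε. If x > M then |(-3x - 5)/(x + 11) + 3| < 28/x < ε.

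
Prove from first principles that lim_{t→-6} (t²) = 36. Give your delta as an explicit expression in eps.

Suppose eps > 0. We seek delta > 0 with 0 < |t + 6| < delta ⇒ |t² − 36| < eps.
Factor: t² − 36 = (t + 6)(t - 6), so |t² − 36| = |t + 6|·|t - 6|.
Impose delta ≤ 1 so that |t| < 7; then |t - 6| ≤ 13.
Hence |t² − 36| ≤ 13|t + 6|, which is < eps once |t + 6| < eps/13.
Take delta = min(1, eps/13). If 0 < |t + 6| < delta then both bounds hold and |t² − 36| ≤ 13|t + 6| < 13·(eps/13) = eps.

delta = min(1, eps/13)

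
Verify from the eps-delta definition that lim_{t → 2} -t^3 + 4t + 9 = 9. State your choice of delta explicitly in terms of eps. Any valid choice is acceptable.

Let eps > 0. We want delta > 0 such that 0 < |t − 2| < delta implies |(-t^3 + 4t + 9) − 9| < eps.
(-t^3 + 4t + 9) − 9 = -t^3 + 4t = (t − 2)(-t^2 - 2t).
So |(-t^3 + 4t + 9) − 9| = |t − 2|·|-t^2 - 2t|.
Require delta ≤ 1. Then |t − 2| < 1 gives |t| < 3, and by the triangle inequality |-t^2 - 2t| ≤ 3^2 + 2·3 = 15.
Hence |(-t^3 + 4t + 9) − 9| ≤ 15|t − 2| < eps provided |t − 2| < eps/15.
Take delta = min(1, eps/15). Then 0 < |t − 2| < delta gives both |t − 2| < 1 and |t − 2| < eps/15, so |(-t^3 + 4t + 9) − 9| < eps.

delta = min(1, eps/15)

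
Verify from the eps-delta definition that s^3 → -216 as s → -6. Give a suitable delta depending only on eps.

Let eps > 0. We seek delta > 0 with 0 < |s + 6| < delta ⇒ |s^3 + 216| < eps.
Factor: s^3 + 216 = (s + 6)(s^2 - 6s + 36), so |s^3 + 216| = |s + 6|·|s^2 - 6s + 36|.
Impose delta ≤ 1 so that |s| < 7; then |s^2 - 6s + 36| ≤ 127.
Hence |s^3 + 216| ≤ 127|s + 6|, which is < eps once |s + 6| < eps/127.
Take delta = min(1, eps/127). If 0 < |s + 6| < delta then both bounds hold and |s^3 + 216| ≤ 127|s + 6| < 127·(eps/127) = eps.

delta = min(1, eps/127)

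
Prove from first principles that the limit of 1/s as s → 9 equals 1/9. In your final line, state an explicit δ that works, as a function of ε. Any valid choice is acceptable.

δ = min(9/2, (81/2)ε)

Fix ε > 0. We seek δ > 0 such that 0 < |s − 9| < δ implies |1/s − (1/9)| < ε.
|1/s − (1/9)| = |9 − s|/(9·|s|) = |s − 9|/(9|s|).
Require δ ≤ 9/2 so that |s| > 9 − 9/2 = 9/2, hence 9|s| > 81/2.
Then |1/s − (1/9)| < |s − 9|/(81/2), which is < ε when |s − 9| < (81/2)ε.
Take δ = min(9/2, (81/2)ε). Then 0 < |s − 9| < δ gives both |s − 9| < 9/2 and |s − 9| < (81/2)ε, so |1/s − (1/9)| < ε.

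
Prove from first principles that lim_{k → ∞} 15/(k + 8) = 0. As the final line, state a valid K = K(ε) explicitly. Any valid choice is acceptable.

K = 15/ε

Fix ε > 0. For k ≥ 1, |15/(k + 8) − 0| = 15/(k + 8) ≤ 15/k.
We need 15/k < ε, i.e. k > 15/ε.
Take K = 15/ε. If k > K then |15/(k + 8)| ≤ 15/k < ε.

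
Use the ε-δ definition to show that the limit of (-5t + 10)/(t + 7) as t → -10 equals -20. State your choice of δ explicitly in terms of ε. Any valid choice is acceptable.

δ = min(3/2, (1/10)ε)

Fix ε > 0. We want δ > 0 with 0 < |t + 10| < δ ⇒ |(-5t + 10)/(t + 7) + 20| < ε.
Combining over a common denominator, (-5t + 10)/(t + 7) + 20 = [(-5t + 10)·(-3) − 60·(t + 7)] / [(-3)·(t + 7)] = -45(t + 10) / ((-3)(t + 7)).
So |(-5t + 10)/(t + 7) + 20| = 45|t + 10| / (3·|t + 7|).
Require δ ≤ 3/2, so |t + 7| ≥ |-3| − |t + 10| > 3 − 3/2 = 3/2.
Hence |(-5t + 10)/(t + 7) + 20| < 45|t + 10|/(3·(3/2)) = 10|t + 10|, which is < ε once |t + 10| < (1/10)ε.
Take δ = min(3/2, (1/10)ε). Then 0 < |t + 10| < δ forces both bounds, so |(-5t + 10)/(t + 7) + 20| < ε.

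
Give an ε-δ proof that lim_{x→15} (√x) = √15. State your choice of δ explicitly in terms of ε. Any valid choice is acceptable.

δ = min(15, √15·ε)

Suppose ε > 0. We want δ > 0 such that 0 < |x − 15| < δ implies |√x − √15| < ε.
Rationalise: √x − √15 = (x − 15)/(√x + √15), so |√x − √15| = |x − 15|/(√x + √15).
Restrict δ ≤ 15 so that |x − 15| < 15 forces x > 0, and then √x + √15 > √15.
Hence |√x − √15| < |x − 15|/√15, which is < ε once |x − 15| < √15·ε.
Take δ = min(15, √15·ε). If 0 < |x − 15| < δ then x > 0 and |√x − √15| < |x − 15|/√15 < ε.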